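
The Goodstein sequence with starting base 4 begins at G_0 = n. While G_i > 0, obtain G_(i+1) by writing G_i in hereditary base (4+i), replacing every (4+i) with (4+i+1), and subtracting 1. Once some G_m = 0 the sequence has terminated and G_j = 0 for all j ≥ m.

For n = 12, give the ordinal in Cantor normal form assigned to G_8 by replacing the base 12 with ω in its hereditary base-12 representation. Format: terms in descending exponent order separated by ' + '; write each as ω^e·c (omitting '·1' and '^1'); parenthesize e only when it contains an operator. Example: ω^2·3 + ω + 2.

base 4: 12 = 3·4; at 5: 3·5 = 15; next = 14
base 5: 14 = 2·5 + 4; at 6: 2·6 + 4 = 16; next = 15
base 6: 15 = 2·6 + 3; at 7: 2·7 + 3 = 17; next = 16
base 7: 16 = 2·7 + 2; at 8: 2·8 + 2 = 18; next = 17
base 8: 17 = 2·8 + 1; at 9: 2·9 + 1 = 19; next = 18
base 9: 18 = 2·9; at 10: 2·10 = 20; next = 19
base 10: 19 = 10 + 9; at 11: 11 + 9 = 20; next = 19
base 11: 19 = 11 + 8; at 12: 12 + 8 = 20; next = 19

ω + 7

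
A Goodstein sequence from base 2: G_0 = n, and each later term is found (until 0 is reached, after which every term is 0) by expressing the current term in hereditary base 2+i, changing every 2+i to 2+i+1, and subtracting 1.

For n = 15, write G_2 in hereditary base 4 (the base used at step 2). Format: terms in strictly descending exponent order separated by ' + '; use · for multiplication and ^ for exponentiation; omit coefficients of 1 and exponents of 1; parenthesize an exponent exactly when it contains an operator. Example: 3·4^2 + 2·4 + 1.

(0) 15|_2 = 2^(2 + 1) + 2^2 + 2 + 1 ↦ 3^(3 + 1) + 3^3 + 3 + 1|_3 = 112 ⇒ 111
(1) 111|_3 = 3^(3 + 1) + 3^3 + 3 ↦ 4^(4 + 1) + 4^4 + 4|_4 = 1284 ⇒ 1283
(2) 1283|_4 = 4^(4 + 1) + 4^4 + 3 ↦ 5^(5 + 1) + 5^5 + 3|_5 = 18753 ⇒ 18752

4^(4 + 1) + 4^4 + 3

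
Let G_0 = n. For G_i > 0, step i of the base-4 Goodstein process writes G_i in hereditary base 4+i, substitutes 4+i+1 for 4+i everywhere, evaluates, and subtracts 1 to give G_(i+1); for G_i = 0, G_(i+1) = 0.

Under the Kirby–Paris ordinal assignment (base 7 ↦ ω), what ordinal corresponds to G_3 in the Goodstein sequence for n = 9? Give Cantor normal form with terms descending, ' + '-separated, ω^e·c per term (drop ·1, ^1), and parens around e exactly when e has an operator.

ω + 4

base 4: 9 = 2·4 + 1; at 5: 2·5 + 1 = 11; next = 10
base 5: 10 = 2·5; at 6: 2·6 = 12; next = 11
base 6: 11 = 6 + 5; at 7: 7 + 5 = 12; next = 11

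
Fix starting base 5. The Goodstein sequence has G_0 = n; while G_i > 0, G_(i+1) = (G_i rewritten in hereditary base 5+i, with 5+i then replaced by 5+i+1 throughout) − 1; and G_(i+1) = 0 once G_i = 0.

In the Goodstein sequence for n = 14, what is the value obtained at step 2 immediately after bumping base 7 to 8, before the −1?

18

base 5: 14 = 2·5 + 4; at 6: 2·6 + 4 = 16; next = 15
base 6: 15 = 2·6 + 3; at 7: 2·7 + 3 = 17; next = 16
base 7: 16 = 2·7 + 2; at 8: 2·8 + 2 = 18; next = 17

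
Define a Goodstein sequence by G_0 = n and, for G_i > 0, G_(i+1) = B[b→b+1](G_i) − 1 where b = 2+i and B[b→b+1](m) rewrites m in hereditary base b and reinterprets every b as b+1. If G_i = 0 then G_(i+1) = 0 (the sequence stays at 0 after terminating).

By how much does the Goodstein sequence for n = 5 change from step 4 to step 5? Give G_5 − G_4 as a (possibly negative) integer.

5 —HB2→ 2^2 + 1 —bump→ 3^3 + 1 = 28 —(−1)→ 27
27 —HB3→ 3^3 —bump→ 4^4 = 256 —(−1)→ 255
255 —HB4→ 3·4^3 + 3·4^2 + 3·4 + 3 —bump→ 3·5^3 + 3·5^2 + 3·5 + 3 = 468 —(−1)→ 467
467 —HB5→ 3·5^3 + 3·5^2 + 3·5 + 2 —bump→ 3·6^3 + 3·6^2 + 3·6 + 2 = 776 —(−1)→ 775
775 —HB6→ 3·6^3 + 3·6^2 + 3·6 + 1 —bump→ 3·7^3 + 3·7^2 + 3·7 + 1 = 1198 —(−1)→ 1197

422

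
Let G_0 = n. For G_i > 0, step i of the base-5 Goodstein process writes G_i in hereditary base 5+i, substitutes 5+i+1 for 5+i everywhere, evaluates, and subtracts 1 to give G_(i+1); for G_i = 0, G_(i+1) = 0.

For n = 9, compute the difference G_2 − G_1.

0

i=0: 9 = 5 + 4 (b=5); 5→6: 6 + 4 = 10; 10−1 = 9
i=1: 9 = 6 + 3 (b=6); 6→7: 7 + 3 = 10; 10−1 = 9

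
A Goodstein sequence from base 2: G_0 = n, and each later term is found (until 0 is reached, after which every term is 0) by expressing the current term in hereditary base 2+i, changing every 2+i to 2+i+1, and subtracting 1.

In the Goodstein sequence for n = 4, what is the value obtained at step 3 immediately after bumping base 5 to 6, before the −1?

i=0: 4 = 2^2 (b=2); 2→3: 3^3 = 27; 27−1 = 26
i=1: 26 = 2·3^2 + 2·3 + 2 (b=3); 3→4: 2·4^2 + 2·4 + 2 = 42; 42−1 = 41
i=2: 41 = 2·4^2 + 2·4 + 1 (b=4); 4→5: 2·5^2 + 2·5 + 1 = 61; 61−1 = 60
i=3: 60 = 2·5^2 + 2·5 (b=5); 5→6: 2·6^2 + 2·6 = 84; 84−1 = 83

84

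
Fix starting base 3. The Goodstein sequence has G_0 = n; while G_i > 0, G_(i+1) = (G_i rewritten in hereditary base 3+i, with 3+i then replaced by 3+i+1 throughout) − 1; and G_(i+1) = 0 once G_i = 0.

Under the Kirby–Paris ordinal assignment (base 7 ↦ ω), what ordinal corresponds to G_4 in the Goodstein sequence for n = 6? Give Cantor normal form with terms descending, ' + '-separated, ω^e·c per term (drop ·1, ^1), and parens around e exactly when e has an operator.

6 —HB3→ 2·3 —bump→ 2·4 = 8 —(−1)→ 7
7 —HB4→ 4 + 3 —bump→ 5 + 3 = 8 —(−1)→ 7
7 —HB5→ 5 + 2 —bump→ 6 + 2 = 8 —(−1)→ 7
7 —HB6→ 6 + 1 —bump→ 7 + 1 = 8 —(−1)→ 7
7 —HB7→ 7 —bump→ 8 = 8 —(−1)→ 7

ω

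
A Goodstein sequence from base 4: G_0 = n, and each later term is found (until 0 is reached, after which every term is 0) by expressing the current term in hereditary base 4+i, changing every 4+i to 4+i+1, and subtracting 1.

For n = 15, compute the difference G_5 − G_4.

G_0=15  [base 4] 3·4 + 3  →[4↦5]→  3·5 + 3 = 18  −1 ⇒ G_1=17
G_1=17  [base 5] 3·5 + 2  →[5↦6]→  3·6 + 2 = 20  −1 ⇒ G_2=19
G_2=19  [base 6] 3·6 + 1  →[6↦7]→  3·7 + 1 = 22  −1 ⇒ G_3=21
G_3=21  [base 7] 3·7  →[7↦8]→  3·8 = 24  −1 ⇒ G_4=23
G_4=23  [base 8] 2·8 + 7  →[8↦9]→  2·9 + 7 = 25  −1 ⇒ G_5=24

1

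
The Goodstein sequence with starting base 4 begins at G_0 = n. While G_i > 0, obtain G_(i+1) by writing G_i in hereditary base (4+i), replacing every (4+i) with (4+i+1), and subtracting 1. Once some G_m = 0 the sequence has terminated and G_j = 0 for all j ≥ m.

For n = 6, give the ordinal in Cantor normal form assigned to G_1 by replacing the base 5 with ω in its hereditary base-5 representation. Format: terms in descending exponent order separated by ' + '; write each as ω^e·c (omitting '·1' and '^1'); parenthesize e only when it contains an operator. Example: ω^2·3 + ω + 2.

ω + 1

G_0=6  [base 4] 4 + 2  →[4↦5]→  5 + 2 = 7  −1 ⇒ G_1=6
G_1=6  [base 5] 5 + 1  →[5↦6]→  6 + 1 = 7  −1 ⇒ G_2=6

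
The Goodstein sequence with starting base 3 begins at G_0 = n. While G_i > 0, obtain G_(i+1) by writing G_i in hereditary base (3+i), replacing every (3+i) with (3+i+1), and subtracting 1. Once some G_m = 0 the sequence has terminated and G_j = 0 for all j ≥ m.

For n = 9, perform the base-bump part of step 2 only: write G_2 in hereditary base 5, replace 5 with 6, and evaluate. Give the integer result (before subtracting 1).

20

step 0: 9 = 3^2; sub 4 for 3: 4^2; = 16; G_1 = 16−1 = 15
step 1: 15 = 3·4 + 3; sub 5 for 4: 3·5 + 3; = 18; G_2 = 18−1 = 17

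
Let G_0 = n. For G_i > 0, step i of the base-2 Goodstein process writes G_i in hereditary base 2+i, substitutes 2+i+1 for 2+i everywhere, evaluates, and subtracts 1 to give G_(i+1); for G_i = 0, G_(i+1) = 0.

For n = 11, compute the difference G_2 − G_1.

943

i=0: 11 = 2^(2 + 1) + 2 + 1 (b=2); 2→3: 3^(3 + 1) + 3 + 1 = 85; 85−1 = 84
i=1: 84 = 3^(3 + 1) + 3 (b=3); 3→4: 4^(4 + 1) + 4 = 1028; 1028−1 = 1027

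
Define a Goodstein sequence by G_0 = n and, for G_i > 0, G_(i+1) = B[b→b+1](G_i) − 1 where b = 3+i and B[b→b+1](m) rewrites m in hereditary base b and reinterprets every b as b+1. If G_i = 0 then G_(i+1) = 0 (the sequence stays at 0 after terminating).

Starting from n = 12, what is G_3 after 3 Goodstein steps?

37

12 —HB3→ 3^2 + 3 —bump→ 4^2 + 4 = 20 —(−1)→ 19
19 —HB4→ 4^2 + 3 —bump→ 5^2 + 3 = 28 —(−1)→ 27
27 —HB5→ 5^2 + 2 —bump→ 6^2 + 2 = 38 —(−1)→ 37
37 —HB6→ 6^2 + 1 —bump→ 7^2 + 1 = 50 —(−1)→ 49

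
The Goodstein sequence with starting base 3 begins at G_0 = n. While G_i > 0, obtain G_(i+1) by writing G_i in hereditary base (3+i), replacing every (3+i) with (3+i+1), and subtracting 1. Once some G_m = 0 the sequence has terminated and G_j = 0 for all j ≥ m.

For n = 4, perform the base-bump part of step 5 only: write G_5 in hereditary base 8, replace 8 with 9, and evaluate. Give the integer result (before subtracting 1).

1

(0) 4|_3 = 3 + 1 ↦ 4 + 1|_4 = 5 ⇒ 4
(1) 4|_4 = 4 ↦ 5|_5 = 5 ⇒ 4
(2) 4|_5 = 4 ↦ 4|_6 = 4 ⇒ 3
(3) 3|_6 = 3 ↦ 3|_7 = 3 ⇒ 2
(4) 2|_7 = 2 ↦ 2|_8 = 2 ⇒ 1
(5) 1|_8 = 1 ↦ 1|_9 = 1 ⇒ 0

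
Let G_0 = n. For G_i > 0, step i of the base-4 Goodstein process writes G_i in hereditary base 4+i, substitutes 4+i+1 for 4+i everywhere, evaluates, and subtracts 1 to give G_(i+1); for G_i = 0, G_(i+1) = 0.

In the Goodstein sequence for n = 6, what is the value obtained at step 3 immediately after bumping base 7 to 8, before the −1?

6

G_0=6  [base 4] 4 + 2  →[4↦5]→  5 + 2 = 7  −1 ⇒ G_1=6
G_1=6  [base 5] 5 + 1  →[5↦6]→  6 + 1 = 7  −1 ⇒ G_2=6
G_2=6  [base 6] 6  →[6↦7]→  7 = 7  −1 ⇒ G_3=6
G_3=6  [base 7] 6  →[7↦8]→  6 = 6  −1 ⇒ G_4=5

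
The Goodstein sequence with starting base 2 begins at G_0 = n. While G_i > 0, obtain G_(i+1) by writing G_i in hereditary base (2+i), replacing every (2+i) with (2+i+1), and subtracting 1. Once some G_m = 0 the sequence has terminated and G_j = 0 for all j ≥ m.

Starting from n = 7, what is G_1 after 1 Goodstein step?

30

(0) 7|_2 = 2^2 + 2 + 1 ↦ 3^3 + 3 + 1|_3 = 31 ⇒ 30
(1) 30|_3 = 3^3 + 3 ↦ 4^4 + 4|_4 = 260 ⇒ 259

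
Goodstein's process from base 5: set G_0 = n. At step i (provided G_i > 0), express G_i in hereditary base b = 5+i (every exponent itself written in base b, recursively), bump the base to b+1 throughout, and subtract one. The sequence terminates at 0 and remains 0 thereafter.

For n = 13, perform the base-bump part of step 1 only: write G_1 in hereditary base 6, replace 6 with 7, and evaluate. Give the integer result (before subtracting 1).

13 —HB5→ 2·5 + 3 —bump→ 2·6 + 3 = 15 —(−1)→ 14
14 —HB6→ 2·6 + 2 —bump→ 2·7 + 2 = 16 —(−1)→ 15

16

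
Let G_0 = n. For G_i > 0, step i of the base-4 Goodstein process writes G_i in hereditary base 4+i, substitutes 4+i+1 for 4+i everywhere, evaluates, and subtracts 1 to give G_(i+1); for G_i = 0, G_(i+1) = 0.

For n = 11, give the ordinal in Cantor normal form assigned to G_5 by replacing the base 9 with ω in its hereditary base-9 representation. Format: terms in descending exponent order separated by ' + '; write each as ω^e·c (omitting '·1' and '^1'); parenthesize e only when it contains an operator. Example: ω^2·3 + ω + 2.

ω + 6

step 0: 11 = 2·4 + 3; sub 5 for 4: 2·5 + 3; = 13; G_1 = 13−1 = 12
step 1: 12 = 2·5 + 2; sub 6 for 5: 2·6 + 2; = 14; G_2 = 14−1 = 13
step 2: 13 = 2·6 + 1; sub 7 for 6: 2·7 + 1; = 15; G_3 = 15−1 = 14
step 3: 14 = 2·7; sub 8 for 7: 2·8; = 16; G_4 = 16−1 = 15
step 4: 15 = 8 + 7; sub 9 for 8: 9 + 7; = 16; G_5 = 16−1 = 15
step 5: 15 = 9 + 6; sub 10 for 9: 10 + 6; = 16; G_6 = 16−1 = 15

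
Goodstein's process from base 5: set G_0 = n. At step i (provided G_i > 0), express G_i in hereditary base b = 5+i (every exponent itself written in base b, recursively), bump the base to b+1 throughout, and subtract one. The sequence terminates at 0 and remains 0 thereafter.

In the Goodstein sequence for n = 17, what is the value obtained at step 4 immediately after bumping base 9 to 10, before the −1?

26

G_0=17  [base 5] 3·5 + 2  →[5↦6]→  3·6 + 2 = 20  −1 ⇒ G_1=19
G_1=19  [base 6] 3·6 + 1  →[6↦7]→  3·7 + 1 = 22  −1 ⇒ G_2=21
G_2=21  [base 7] 3·7  →[7↦8]→  3·8 = 24  −1 ⇒ G_3=23
G_3=23  [base 8] 2·8 + 7  →[8↦9]→  2·9 + 7 = 25  −1 ⇒ G_4=24
G_4=24  [base 9] 2·9 + 6  →[9↦10]→  2·10 + 6 = 26  −1 ⇒ G_5=25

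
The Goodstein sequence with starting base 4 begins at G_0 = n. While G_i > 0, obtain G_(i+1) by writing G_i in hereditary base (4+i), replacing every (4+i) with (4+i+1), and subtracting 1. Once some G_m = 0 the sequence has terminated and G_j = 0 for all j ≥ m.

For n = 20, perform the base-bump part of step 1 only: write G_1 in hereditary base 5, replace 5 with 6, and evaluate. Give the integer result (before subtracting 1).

step 0: 20 = 4^2 + 4; sub 5 for 4: 5^2 + 5; = 30; G_1 = 30−1 = 29
step 1: 29 = 5^2 + 4; sub 6 for 5: 6^2 + 4; = 40; G_2 = 40−1 = 39

40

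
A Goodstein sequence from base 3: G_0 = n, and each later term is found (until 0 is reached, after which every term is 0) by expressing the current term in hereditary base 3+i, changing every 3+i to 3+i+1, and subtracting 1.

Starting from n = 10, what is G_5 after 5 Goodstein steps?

33

10 —HB3→ 3^2 + 1 —bump→ 4^2 + 1 = 17 —(−1)→ 16
16 —HB4→ 4^2 —bump→ 5^2 = 25 —(−1)→ 24
24 —HB5→ 4·5 + 4 —bump→ 4·6 + 4 = 28 —(−1)→ 27
27 —HB6→ 4·6 + 3 —bump→ 4·7 + 3 = 31 —(−1)→ 30
30 —HB7→ 4·7 + 2 —bump→ 4·8 + 2 = 34 —(−1)→ 33
33 —HB8→ 4·8 + 1 —bump→ 4·9 + 1 = 37 —(−1)→ 36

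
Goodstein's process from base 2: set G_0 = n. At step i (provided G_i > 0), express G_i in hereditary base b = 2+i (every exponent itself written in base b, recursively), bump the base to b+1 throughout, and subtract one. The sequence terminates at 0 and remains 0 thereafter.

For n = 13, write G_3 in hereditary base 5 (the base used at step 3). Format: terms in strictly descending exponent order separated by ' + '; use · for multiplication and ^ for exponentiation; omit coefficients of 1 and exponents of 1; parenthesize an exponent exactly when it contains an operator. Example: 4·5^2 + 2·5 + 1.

base 2: 13 = 2^(2 + 1) + 2^2 + 1; at 3: 3^(3 + 1) + 3^3 + 1 = 109; next = 108
base 3: 108 = 3^(3 + 1) + 3^3; at 4: 4^(4 + 1) + 4^4 = 1280; next = 1279
base 4: 1279 = 4^(4 + 1) + 3·4^3 + 3·4^2 + 3·4 + 3; at 5: 5^(5 + 1) + 3·5^3 + 3·5^2 + 3·5 + 3 = 16093; next = 16092
base 5: 16092 = 5^(5 + 1) + 3·5^3 + 3·5^2 + 3·5 + 2; at 6: 6^(6 + 1) + 3·6^3 + 3·6^2 + 3·6 + 2 = 280712; next = 280711

5^(5 + 1) + 3·5^3 + 3·5^2 + 3·5 + 2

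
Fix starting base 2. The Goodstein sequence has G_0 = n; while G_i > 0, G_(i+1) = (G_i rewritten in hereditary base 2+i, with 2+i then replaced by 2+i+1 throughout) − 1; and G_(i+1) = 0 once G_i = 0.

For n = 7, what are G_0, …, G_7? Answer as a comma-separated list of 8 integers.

7, 30, 259, 3127, 46657, 823543, 16777215, 37665879

i=0: 7 = 2^2 + 2 + 1 (b=2); 2→3: 3^3 + 3 + 1 = 31; 31−1 = 30
i=1: 30 = 3^3 + 3 (b=3); 3→4: 4^4 + 4 = 260; 260−1 = 259
i=2: 259 = 4^4 + 3 (b=4); 4→5: 5^5 + 3 = 3128; 3128−1 = 3127
i=3: 3127 = 5^5 + 2 (b=5); 5→6: 6^6 + 2 = 46658; 46658−1 = 46657
i=4: 46657 = 6^6 + 1 (b=6); 6→7: 7^7 + 1 = 823544; 823544−1 = 823543
i=5: 823543 = 7^7 (b=7); 7→8: 8^8 = 16777216; 16777216−1 = 16777215
i=6: 16777215 = 7·8^7 + 7·8^6 + 7·8^5 + 7·8^4 + 7·8^3 + 7·8^2 + 7·8 + 7 (b=8); 8→9: 7·9^7 + 7·9^6 + 7·9^5 + 7·9^4 + 7·9^3 + 7·9^2 + 7·9 + 7 = 37665880; 37665880−1 = 37665879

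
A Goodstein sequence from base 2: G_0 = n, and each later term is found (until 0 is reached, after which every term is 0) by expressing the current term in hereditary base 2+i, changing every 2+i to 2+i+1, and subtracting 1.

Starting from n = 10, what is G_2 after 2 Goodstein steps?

10 —HB2→ 2^(2 + 1) + 2 —bump→ 3^(3 + 1) + 3 = 84 —(−1)→ 83
83 —HB3→ 3^(3 + 1) + 2 —bump→ 4^(4 + 1) + 2 = 1026 —(−1)→ 1025
1025 —HB4→ 4^(4 + 1) + 1 —bump→ 5^(5 + 1) + 1 = 15626 —(−1)→ 15625

1025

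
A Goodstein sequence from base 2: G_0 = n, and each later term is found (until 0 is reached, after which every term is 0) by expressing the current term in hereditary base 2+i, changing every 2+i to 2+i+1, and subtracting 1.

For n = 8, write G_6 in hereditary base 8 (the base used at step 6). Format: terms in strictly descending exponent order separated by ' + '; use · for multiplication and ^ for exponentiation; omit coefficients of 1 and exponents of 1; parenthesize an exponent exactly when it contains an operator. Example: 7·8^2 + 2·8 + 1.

[0] 8 ≡ 2^(2 + 1) (base 2). Lift 3: 81. −1: 80.
[1] 80 ≡ 2·3^3 + 2·3^2 + 2·3 + 2 (base 3). Lift 4: 554. −1: 553.
[2] 553 ≡ 2·4^4 + 2·4^2 + 2·4 + 1 (base 4). Lift 5: 6311. −1: 6310.
[3] 6310 ≡ 2·5^5 + 2·5^2 + 2·5 (base 5). Lift 6: 93396. −1: 93395.
[4] 93395 ≡ 2·6^6 + 2·6^2 + 6 + 5 (base 6). Lift 7: 1647196. −1: 1647195.
[5] 1647195 ≡ 2·7^7 + 2·7^2 + 7 + 4 (base 7). Lift 8: 33554572. −1: 33554571.
[6] 33554571 ≡ 2·8^8 + 2·8^2 + 8 + 3 (base 8). Lift 9: 774841152. −1: 774841151.

2·8^8 + 2·8^2 + 8 + 3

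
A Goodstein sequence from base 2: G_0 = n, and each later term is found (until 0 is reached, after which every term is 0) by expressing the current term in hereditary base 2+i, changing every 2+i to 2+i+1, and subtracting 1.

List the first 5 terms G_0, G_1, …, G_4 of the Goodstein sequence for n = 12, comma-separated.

step 0: 12 = 2^(2 + 1) + 2^2; sub 3 for 2: 3^(3 + 1) + 3^3; = 108; G_1 = 108−1 = 107
step 1: 107 = 3^(3 + 1) + 2·3^2 + 2·3 + 2; sub 4 for 3: 4^(4 + 1) + 2·4^2 + 2·4 + 2; = 1066; G_2 = 1066−1 = 1065
step 2: 1065 = 4^(4 + 1) + 2·4^2 + 2·4 + 1; sub 5 for 4: 5^(5 + 1) + 2·5^2 + 2·5 + 1; = 15686; G_3 = 15686−1 = 15685
step 3: 15685 = 5^(5 + 1) + 2·5^2 + 2·5; sub 6 for 5: 6^(6 + 1) + 2·6^2 + 2·6; = 280020; G_4 = 280020−1 = 280019

12, 107, 1065, 15685, 280019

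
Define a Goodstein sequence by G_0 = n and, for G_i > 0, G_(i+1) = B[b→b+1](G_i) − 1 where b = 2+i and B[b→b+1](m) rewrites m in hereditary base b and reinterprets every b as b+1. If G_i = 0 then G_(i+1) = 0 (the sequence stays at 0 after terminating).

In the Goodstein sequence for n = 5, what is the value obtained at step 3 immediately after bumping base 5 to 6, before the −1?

[0] 5 ≡ 2^2 + 1 (base 2). Lift 3: 28. −1: 27.
[1] 27 ≡ 3^3 (base 3). Lift 4: 256. −1: 255.
[2] 255 ≡ 3·4^3 + 3·4^2 + 3·4 + 3 (base 4). Lift 5: 468. −1: 467.
[3] 467 ≡ 3·5^3 + 3·5^2 + 3·5 + 2 (base 5). Lift 6: 776. −1: 775.

776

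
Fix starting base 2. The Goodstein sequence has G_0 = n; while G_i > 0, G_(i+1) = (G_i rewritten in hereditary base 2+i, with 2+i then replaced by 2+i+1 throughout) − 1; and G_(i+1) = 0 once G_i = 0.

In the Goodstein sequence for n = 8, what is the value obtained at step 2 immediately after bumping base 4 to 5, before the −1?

8 —HB2→ 2^(2 + 1) —bump→ 3^(3 + 1) = 81 —(−1)→ 80
80 —HB3→ 2·3^3 + 2·3^2 + 2·3 + 2 —bump→ 2·4^4 + 2·4^2 + 2·4 + 2 = 554 —(−1)→ 553
553 —HB4→ 2·4^4 + 2·4^2 + 2·4 + 1 —bump→ 2·5^5 + 2·5^2 + 2·5 + 1 = 6311 —(−1)→ 6310

6311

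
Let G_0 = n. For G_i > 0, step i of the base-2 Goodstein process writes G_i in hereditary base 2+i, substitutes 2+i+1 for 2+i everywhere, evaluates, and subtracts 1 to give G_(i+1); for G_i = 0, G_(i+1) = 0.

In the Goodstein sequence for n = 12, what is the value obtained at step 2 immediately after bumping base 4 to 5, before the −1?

15686

base 2: 12 = 2^(2 + 1) + 2^2; at 3: 3^(3 + 1) + 3^3 = 108; next = 107
base 3: 107 = 3^(3 + 1) + 2·3^2 + 2·3 + 2; at 4: 4^(4 + 1) + 2·4^2 + 2·4 + 2 = 1066; next = 1065
base 4: 1065 = 4^(4 + 1) + 2·4^2 + 2·4 + 1; at 5: 5^(5 + 1) + 2·5^2 + 2·5 + 1 = 15686; next = 15685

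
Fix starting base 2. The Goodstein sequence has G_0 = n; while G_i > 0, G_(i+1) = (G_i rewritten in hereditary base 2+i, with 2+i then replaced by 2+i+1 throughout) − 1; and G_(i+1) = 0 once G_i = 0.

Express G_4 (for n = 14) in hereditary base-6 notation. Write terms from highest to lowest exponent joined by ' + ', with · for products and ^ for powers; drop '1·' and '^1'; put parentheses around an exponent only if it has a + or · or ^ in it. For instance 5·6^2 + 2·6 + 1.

6^(6 + 1) + 5·6^5 + 5·6^4 + 5·6^3 + 5·6^2 + 5·6 + 5

14 —HB2→ 2^(2 + 1) + 2^2 + 2 —bump→ 3^(3 + 1) + 3^3 + 3 = 111 —(−1)→ 110
110 —HB3→ 3^(3 + 1) + 3^3 + 2 —bump→ 4^(4 + 1) + 4^4 + 2 = 1282 —(−1)→ 1281
1281 —HB4→ 4^(4 + 1) + 4^4 + 1 —bump→ 5^(5 + 1) + 5^5 + 1 = 18751 —(−1)→ 18750
18750 —HB5→ 5^(5 + 1) + 5^5 —bump→ 6^(6 + 1) + 6^6 = 326592 —(−1)→ 326591
326591 —HB6→ 6^(6 + 1) + 5·6^5 + 5·6^4 + 5·6^3 + 5·6^2 + 5·6 + 5 —bump→ 7^(7 + 1) + 5·7^5 + 5·7^4 + 5·7^3 + 5·7^2 + 5·7 + 5 = 5862841 —(−1)→ 5862840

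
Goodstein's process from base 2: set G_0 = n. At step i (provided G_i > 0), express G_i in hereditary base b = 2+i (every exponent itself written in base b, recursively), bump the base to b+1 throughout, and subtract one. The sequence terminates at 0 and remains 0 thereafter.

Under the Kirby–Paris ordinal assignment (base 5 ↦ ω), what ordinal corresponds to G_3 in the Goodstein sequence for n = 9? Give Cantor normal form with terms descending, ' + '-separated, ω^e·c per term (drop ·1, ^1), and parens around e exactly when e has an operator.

G_0=9  [base 2] 2^(2 + 1) + 1  →[2↦3]→  3^(3 + 1) + 1 = 82  −1 ⇒ G_1=81
G_1=81  [base 3] 3^(3 + 1)  →[3↦4]→  4^(4 + 1) = 1024  −1 ⇒ G_2=1023
G_2=1023  [base 4] 3·4^4 + 3·4^3 + 3·4^2 + 3·4 + 3  →[4↦5]→  3·5^5 + 3·5^3 + 3·5^2 + 3·5 + 3 = 9843  −1 ⇒ G_3=9842
G_3=9842  [base 5] 3·5^5 + 3·5^3 + 3·5^2 + 3·5 + 2  →[5↦6]→  3·6^6 + 3·6^3 + 3·6^2 + 3·6 + 2 = 140744  −1 ⇒ G_4=140743

ω^ω·3 + ω^3·3 + ω^2·3 + ω·3 + 2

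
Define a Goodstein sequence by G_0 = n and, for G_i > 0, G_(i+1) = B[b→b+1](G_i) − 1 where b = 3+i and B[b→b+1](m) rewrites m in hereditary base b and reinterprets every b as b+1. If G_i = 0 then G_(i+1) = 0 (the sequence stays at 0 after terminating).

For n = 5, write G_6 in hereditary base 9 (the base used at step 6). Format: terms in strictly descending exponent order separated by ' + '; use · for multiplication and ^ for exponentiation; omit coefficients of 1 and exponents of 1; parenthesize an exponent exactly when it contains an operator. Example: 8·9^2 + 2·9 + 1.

G_0 = 5. HB_3(5) = 3 + 2. Bump = 6. G_1 = 5.
G_1 = 5. HB_4(5) = 4 + 1. Bump = 6. G_2 = 5.
G_2 = 5. HB_5(5) = 5. Bump = 6. G_3 = 5.
G_3 = 5. HB_6(5) = 5. Bump = 5. G_4 = 4.
G_4 = 4. HB_7(4) = 4. Bump = 4. G_5 = 3.
G_5 = 3. HB_8(3) = 3. Bump = 3. G_6 = 2.

2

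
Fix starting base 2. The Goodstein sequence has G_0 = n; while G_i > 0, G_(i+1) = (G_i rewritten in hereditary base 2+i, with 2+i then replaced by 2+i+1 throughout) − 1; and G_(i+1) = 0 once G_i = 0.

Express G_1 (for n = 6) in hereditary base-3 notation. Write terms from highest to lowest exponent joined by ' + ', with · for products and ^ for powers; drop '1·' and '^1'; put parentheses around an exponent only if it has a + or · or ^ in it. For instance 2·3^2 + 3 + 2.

3^3 + 2

6 —HB2→ 2^2 + 2 —bump→ 3^3 + 3 = 30 —(−1)→ 29
29 —HB3→ 3^3 + 2 —bump→ 4^4 + 2 = 258 —(−1)→ 257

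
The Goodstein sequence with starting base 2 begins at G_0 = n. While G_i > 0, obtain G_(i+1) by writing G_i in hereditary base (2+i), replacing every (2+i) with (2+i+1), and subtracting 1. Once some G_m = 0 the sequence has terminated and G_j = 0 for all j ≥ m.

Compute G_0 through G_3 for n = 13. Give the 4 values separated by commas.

13, 108, 1279, 16092

base 2: 13 = 2^(2 + 1) + 2^2 + 1; at 3: 3^(3 + 1) + 3^3 + 1 = 109; next = 108
base 3: 108 = 3^(3 + 1) + 3^3; at 4: 4^(4 + 1) + 4^4 = 1280; next = 1279
base 4: 1279 = 4^(4 + 1) + 3·4^3 + 3·4^2 + 3·4 + 3; at 5: 5^(5 + 1) + 3·5^3 + 3·5^2 + 3·5 + 3 = 16093; next = 16092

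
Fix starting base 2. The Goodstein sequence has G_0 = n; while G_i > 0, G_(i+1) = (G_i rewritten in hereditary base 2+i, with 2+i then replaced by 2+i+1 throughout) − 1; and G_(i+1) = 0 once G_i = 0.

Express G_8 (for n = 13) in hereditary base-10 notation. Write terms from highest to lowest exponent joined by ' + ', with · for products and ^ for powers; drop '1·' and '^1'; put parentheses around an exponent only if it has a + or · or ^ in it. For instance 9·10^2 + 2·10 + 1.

10^(10 + 1) + 3·10^3 + 3·10^2 + 2·10 + 5

i=0: 13 = 2^(2 + 1) + 2^2 + 1 (b=2); 2→3: 3^(3 + 1) + 3^3 + 1 = 109; 109−1 = 108
i=1: 108 = 3^(3 + 1) + 3^3 (b=3); 3→4: 4^(4 + 1) + 4^4 = 1280; 1280−1 = 1279
i=2: 1279 = 4^(4 + 1) + 3·4^3 + 3·4^2 + 3·4 + 3 (b=4); 4→5: 5^(5 + 1) + 3·5^3 + 3·5^2 + 3·5 + 3 = 16093; 16093−1 = 16092
i=3: 16092 = 5^(5 + 1) + 3·5^3 + 3·5^2 + 3·5 + 2 (b=5); 5→6: 6^(6 + 1) + 3·6^3 + 3·6^2 + 3·6 + 2 = 280712; 280712−1 = 280711
i=4: 280711 = 6^(6 + 1) + 3·6^3 + 3·6^2 + 3·6 + 1 (b=6); 6→7: 7^(7 + 1) + 3·7^3 + 3·7^2 + 3·7 + 1 = 5765999; 5765999−1 = 5765998
i=5: 5765998 = 7^(7 + 1) + 3·7^3 + 3·7^2 + 3·7 (b=7); 7→8: 8^(8 + 1) + 3·8^3 + 3·8^2 + 3·8 = 134219480; 134219480−1 = 134219479
i=6: 134219479 = 8^(8 + 1) + 3·8^3 + 3·8^2 + 2·8 + 7 (b=8); 8→9: 9^(9 + 1) + 3·9^3 + 3·9^2 + 2·9 + 7 = 3486786856; 3486786856−1 = 3486786855
i=7: 3486786855 = 9^(9 + 1) + 3·9^3 + 3·9^2 + 2·9 + 6 (b=9); 9→10: 10^(10 + 1) + 3·10^3 + 3·10^2 + 2·10 + 6 = 100000003326; 100000003326−1 = 100000003325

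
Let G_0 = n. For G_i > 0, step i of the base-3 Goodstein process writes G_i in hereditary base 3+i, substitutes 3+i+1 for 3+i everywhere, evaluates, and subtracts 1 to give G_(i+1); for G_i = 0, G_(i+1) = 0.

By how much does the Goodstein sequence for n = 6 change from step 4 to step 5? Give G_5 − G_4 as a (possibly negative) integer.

0

G_0=6  [base 3] 2·3  →[3↦4]→  2·4 = 8  −1 ⇒ G_1=7
G_1=7  [base 4] 4 + 3  →[4↦5]→  5 + 3 = 8  −1 ⇒ G_2=7
G_2=7  [base 5] 5 + 2  →[5↦6]→  6 + 2 = 8  −1 ⇒ G_3=7
G_3=7  [base 6] 6 + 1  →[6↦7]→  7 + 1 = 8  −1 ⇒ G_4=7
G_4=7  [base 7] 7  →[7↦8]→  8 = 8  −1 ⇒ G_5=7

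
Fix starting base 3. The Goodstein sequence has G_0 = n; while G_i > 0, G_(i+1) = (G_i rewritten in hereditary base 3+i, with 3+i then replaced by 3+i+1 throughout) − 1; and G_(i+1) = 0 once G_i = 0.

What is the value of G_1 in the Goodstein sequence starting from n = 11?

[0] 11 ≡ 3^2 + 2 (base 3). Lift 4: 18. −1: 17.
[1] 17 ≡ 4^2 + 1 (base 4). Lift 5: 26. −1: 25.

17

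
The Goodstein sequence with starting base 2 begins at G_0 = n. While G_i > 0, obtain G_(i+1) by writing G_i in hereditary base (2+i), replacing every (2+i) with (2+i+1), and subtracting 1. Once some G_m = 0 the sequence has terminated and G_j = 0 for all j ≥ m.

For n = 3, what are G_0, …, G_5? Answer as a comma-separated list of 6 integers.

base 2: 3 = 2 + 1; at 3: 3 + 1 = 4; next = 3
base 3: 3 = 3; at 4: 4 = 4; next = 3
base 4: 3 = 3; at 5: 3 = 3; next = 2
base 5: 2 = 2; at 6: 2 = 2; next = 1
base 6: 1 = 1; at 7: 1 = 1; next = 0

3, 3, 3, 2, 1, 0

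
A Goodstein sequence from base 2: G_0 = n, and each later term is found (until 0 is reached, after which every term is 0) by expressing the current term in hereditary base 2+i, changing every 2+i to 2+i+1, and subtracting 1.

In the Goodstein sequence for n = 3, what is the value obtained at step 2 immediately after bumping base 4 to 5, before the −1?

3

(0) 3|_2 = 2 + 1 ↦ 3 + 1|_3 = 4 ⇒ 3
(1) 3|_3 = 3 ↦ 4|_4 = 4 ⇒ 3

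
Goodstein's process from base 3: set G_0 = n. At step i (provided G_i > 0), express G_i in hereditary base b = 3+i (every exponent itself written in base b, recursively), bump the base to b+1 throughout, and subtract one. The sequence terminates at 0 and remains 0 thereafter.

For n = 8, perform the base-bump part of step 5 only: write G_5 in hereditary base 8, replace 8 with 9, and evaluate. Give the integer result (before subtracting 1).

(0) 8|_3 = 2·3 + 2 ↦ 2·4 + 2|_4 = 10 ⇒ 9
(1) 9|_4 = 2·4 + 1 ↦ 2·5 + 1|_5 = 11 ⇒ 10
(2) 10|_5 = 2·5 ↦ 2·6|_6 = 12 ⇒ 11
(3) 11|_6 = 6 + 5 ↦ 7 + 5|_7 = 12 ⇒ 11
(4) 11|_7 = 7 + 4 ↦ 8 + 4|_8 = 12 ⇒ 11
(5) 11|_8 = 8 + 3 ↦ 9 + 3|_9 = 12 ⇒ 11

12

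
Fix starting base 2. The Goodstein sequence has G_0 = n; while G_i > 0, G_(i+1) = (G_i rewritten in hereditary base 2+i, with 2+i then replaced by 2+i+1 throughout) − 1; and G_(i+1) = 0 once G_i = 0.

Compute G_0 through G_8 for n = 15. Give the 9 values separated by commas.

15, 111, 1283, 18752, 326593, 6588344, 150994943, 3524450280, 100077777775

15 —HB2→ 2^(2 + 1) + 2^2 + 2 + 1 —bump→ 3^(3 + 1) + 3^3 + 3 + 1 = 112 —(−1)→ 111
111 —HB3→ 3^(3 + 1) + 3^3 + 3 —bump→ 4^(4 + 1) + 4^4 + 4 = 1284 —(−1)→ 1283
1283 —HB4→ 4^(4 + 1) + 4^4 + 3 —bump→ 5^(5 + 1) + 5^5 + 3 = 18753 —(−1)→ 18752
18752 —HB5→ 5^(5 + 1) + 5^5 + 2 —bump→ 6^(6 + 1) + 6^6 + 2 = 326594 —(−1)→ 326593
326593 —HB6→ 6^(6 + 1) + 6^6 + 1 —bump→ 7^(7 + 1) + 7^7 + 1 = 6588345 —(−1)→ 6588344
6588344 —HB7→ 7^(7 + 1) + 7^7 —bump→ 8^(8 + 1) + 8^8 = 150994944 —(−1)→ 150994943
150994943 —HB8→ 8^(8 + 1) + 7·8^7 + 7·8^6 + 7·8^5 + 7·8^4 + 7·8^3 + 7·8^2 + 7·8 + 7 —bump→ 9^(9 + 1) + 7·9^7 + 7·9^6 + 7·9^5 + 7·9^4 + 7·9^3 + 7·9^2 + 7·9 + 7 = 3524450281 —(−1)→ 3524450280
3524450280 —HB9→ 9^(9 + 1) + 7·9^7 + 7·9^6 + 7·9^5 + 7·9^4 + 7·9^3 + 7·9^2 + 7·9 + 6 —bump→ 10^(10 + 1) + 7·10^7 + 7·10^6 + 7·10^5 + 7·10^4 + 7·10^3 + 7·10^2 + 7·10 + 6 = 100077777776 —(−1)→ 100077777775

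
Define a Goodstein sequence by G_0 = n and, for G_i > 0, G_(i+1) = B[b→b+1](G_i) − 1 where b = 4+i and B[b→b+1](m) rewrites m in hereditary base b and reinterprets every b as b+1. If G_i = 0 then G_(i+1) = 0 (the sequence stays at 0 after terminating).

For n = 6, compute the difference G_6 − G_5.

-1

[0] 6 ≡ 4 + 2 (base 4). Lift 5: 7. −1: 6.
[1] 6 ≡ 5 + 1 (base 5). Lift 6: 7. −1: 6.
[2] 6 ≡ 6 (base 6). Lift 7: 7. −1: 6.
[3] 6 ≡ 6 (base 7). Lift 8: 6. −1: 5.
[4] 5 ≡ 5 (base 8). Lift 9: 5. −1: 4.
[5] 4 ≡ 4 (base 9). Lift 10: 4. −1: 3.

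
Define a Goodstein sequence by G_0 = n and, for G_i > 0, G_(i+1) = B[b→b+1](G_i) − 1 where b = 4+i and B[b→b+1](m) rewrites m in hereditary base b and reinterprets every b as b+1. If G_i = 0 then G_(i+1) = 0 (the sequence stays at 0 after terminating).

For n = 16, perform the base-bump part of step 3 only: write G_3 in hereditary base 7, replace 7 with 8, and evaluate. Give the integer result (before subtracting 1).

step 0: 16 = 4^2; sub 5 for 4: 5^2; = 25; G_1 = 25−1 = 24
step 1: 24 = 4·5 + 4; sub 6 for 5: 4·6 + 4; = 28; G_2 = 28−1 = 27
step 2: 27 = 4·6 + 3; sub 7 for 6: 4·7 + 3; = 31; G_3 = 31−1 = 30

34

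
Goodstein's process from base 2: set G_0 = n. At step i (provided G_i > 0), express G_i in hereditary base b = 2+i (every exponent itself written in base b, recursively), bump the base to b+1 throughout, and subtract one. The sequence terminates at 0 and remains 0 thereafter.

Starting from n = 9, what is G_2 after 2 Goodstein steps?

i=0: 9 = 2^(2 + 1) + 1 (b=2); 2→3: 3^(3 + 1) + 1 = 82; 82−1 = 81
i=1: 81 = 3^(3 + 1) (b=3); 3→4: 4^(4 + 1) = 1024; 1024−1 = 1023
i=2: 1023 = 3·4^4 + 3·4^3 + 3·4^2 + 3·4 + 3 (b=4); 4→5: 3·5^5 + 3·5^3 + 3·5^2 + 3·5 + 3 = 9843; 9843−1 = 9842

1023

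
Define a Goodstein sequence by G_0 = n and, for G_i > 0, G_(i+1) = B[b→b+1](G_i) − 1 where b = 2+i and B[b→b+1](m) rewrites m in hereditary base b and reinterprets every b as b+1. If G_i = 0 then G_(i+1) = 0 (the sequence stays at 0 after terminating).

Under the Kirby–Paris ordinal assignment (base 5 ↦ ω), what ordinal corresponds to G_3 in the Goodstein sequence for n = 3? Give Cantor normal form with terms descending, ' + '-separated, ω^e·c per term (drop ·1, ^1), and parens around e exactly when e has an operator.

step 0: 3 = 2 + 1; sub 3 for 2: 3 + 1; = 4; G_1 = 4−1 = 3
step 1: 3 = 3; sub 4 for 3: 4; = 4; G_2 = 4−1 = 3
step 2: 3 = 3; sub 5 for 4: 3; = 3; G_3 = 3−1 = 2
step 3: 2 = 2; sub 6 for 5: 2; = 2; G_4 = 2−1 = 1

2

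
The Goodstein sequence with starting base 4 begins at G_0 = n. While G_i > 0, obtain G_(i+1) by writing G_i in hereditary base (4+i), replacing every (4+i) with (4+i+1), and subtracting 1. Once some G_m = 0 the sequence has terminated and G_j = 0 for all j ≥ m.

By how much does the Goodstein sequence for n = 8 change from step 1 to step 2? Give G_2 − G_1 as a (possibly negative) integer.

0

(0) 8|_4 = 2·4 ↦ 2·5|_5 = 10 ⇒ 9
(1) 9|_5 = 5 + 4 ↦ 6 + 4|_6 = 10 ⇒ 9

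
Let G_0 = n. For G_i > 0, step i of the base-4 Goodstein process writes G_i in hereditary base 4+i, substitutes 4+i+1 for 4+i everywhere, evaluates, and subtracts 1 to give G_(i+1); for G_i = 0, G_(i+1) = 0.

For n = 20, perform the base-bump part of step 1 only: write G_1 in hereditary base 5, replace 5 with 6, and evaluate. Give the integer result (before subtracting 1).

40

[0] 20 ≡ 4^2 + 4 (base 4). Lift 5: 30. −1: 29.
[1] 29 ≡ 5^2 + 4 (base 5). Lift 6: 40. −1: 39.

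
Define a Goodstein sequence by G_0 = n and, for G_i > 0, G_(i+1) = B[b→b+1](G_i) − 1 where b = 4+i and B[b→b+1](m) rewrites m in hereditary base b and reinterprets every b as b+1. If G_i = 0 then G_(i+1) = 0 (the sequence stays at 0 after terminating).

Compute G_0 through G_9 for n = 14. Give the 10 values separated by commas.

14, 16, 18, 20, 21, 22, 23, 24, 25, 26

step 0: 14 = 3·4 + 2; sub 5 for 4: 3·5 + 2; = 17; G_1 = 17−1 = 16
step 1: 16 = 3·5 + 1; sub 6 for 5: 3·6 + 1; = 19; G_2 = 19−1 = 18
step 2: 18 = 3·6; sub 7 for 6: 3·7; = 21; G_3 = 21−1 = 20
step 3: 20 = 2·7 + 6; sub 8 for 7: 2·8 + 6; = 22; G_4 = 22−1 = 21
step 4: 21 = 2·8 + 5; sub 9 for 8: 2·9 + 5; = 23; G_5 = 23−1 = 22
step 5: 22 = 2·9 + 4; sub 10 for 9: 2·10 + 4; = 24; G_6 = 24−1 = 23
step 6: 23 = 2·10 + 3; sub 11 for 10: 2·11 + 3; = 25; G_7 = 25−1 = 24
step 7: 24 = 2·11 + 2; sub 12 for 11: 2·12 + 2; = 26; G_8 = 26−1 = 25
step 8: 25 = 2·12 + 1; sub 13 for 12: 2·13 + 1; = 27; G_9 = 27−1 = 26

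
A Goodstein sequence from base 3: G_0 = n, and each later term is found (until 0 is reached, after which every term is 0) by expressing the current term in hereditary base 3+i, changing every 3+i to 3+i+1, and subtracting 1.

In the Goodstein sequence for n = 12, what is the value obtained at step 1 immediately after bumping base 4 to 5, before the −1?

step 0: 12 = 3^2 + 3; sub 4 for 3: 4^2 + 4; = 20; G_1 = 20−1 = 19
step 1: 19 = 4^2 + 3; sub 5 for 4: 5^2 + 3; = 28; G_2 = 28−1 = 27

28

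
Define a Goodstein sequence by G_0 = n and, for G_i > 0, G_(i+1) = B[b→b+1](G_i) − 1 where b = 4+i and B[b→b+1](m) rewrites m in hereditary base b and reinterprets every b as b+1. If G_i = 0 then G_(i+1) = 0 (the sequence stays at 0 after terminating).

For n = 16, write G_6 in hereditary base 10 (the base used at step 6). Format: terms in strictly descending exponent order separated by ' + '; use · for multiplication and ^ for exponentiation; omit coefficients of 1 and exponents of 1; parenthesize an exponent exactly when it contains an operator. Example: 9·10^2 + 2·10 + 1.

3·10 + 9

(0) 16|_4 = 4^2 ↦ 5^2|_5 = 25 ⇒ 24
(1) 24|_5 = 4·5 + 4 ↦ 4·6 + 4|_6 = 28 ⇒ 27
(2) 27|_6 = 4·6 + 3 ↦ 4·7 + 3|_7 = 31 ⇒ 30
(3) 30|_7 = 4·7 + 2 ↦ 4·8 + 2|_8 = 34 ⇒ 33
(4) 33|_8 = 4·8 + 1 ↦ 4·9 + 1|_9 = 37 ⇒ 36
(5) 36|_9 = 4·9 ↦ 4·10|_10 = 40 ⇒ 39
(6) 39|_10 = 3·10 + 9 ↦ 3·11 + 9|_11 = 42 ⇒ 41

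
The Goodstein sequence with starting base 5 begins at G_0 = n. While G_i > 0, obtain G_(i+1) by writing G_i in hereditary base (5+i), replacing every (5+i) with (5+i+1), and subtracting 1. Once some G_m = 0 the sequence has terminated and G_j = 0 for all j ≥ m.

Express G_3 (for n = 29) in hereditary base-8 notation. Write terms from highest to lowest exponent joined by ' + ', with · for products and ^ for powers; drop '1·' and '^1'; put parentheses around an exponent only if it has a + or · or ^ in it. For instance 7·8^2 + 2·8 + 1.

29 —HB5→ 5^2 + 4 —bump→ 6^2 + 4 = 40 —(−1)→ 39
39 —HB6→ 6^2 + 3 —bump→ 7^2 + 3 = 52 —(−1)→ 51
51 —HB7→ 7^2 + 2 —bump→ 8^2 + 2 = 66 —(−1)→ 65
65 —HB8→ 8^2 + 1 —bump→ 9^2 + 1 = 82 —(−1)→ 81

8^2 + 1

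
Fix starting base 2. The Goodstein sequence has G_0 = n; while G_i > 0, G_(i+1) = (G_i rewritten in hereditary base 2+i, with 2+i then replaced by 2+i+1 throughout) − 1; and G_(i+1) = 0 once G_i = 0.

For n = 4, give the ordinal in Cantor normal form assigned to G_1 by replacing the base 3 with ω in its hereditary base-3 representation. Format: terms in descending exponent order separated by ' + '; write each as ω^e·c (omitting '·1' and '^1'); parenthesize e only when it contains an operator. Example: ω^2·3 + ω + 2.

ω^2·2 + ω·2 + 2

[0] 4 ≡ 2^2 (base 2). Lift 3: 27. −1: 26.
[1] 26 ≡ 2·3^2 + 2·3 + 2 (base 3). Lift 4: 42. −1: 41.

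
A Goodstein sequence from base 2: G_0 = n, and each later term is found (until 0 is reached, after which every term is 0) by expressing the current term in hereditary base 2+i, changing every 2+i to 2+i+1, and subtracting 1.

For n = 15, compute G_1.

111

G_0 = 15. HB_2(15) = 2^(2 + 1) + 2^2 + 2 + 1. Bump = 112. G_1 = 111.
G_1 = 111. HB_3(111) = 3^(3 + 1) + 3^3 + 3. Bump = 1284. G_2 = 1283.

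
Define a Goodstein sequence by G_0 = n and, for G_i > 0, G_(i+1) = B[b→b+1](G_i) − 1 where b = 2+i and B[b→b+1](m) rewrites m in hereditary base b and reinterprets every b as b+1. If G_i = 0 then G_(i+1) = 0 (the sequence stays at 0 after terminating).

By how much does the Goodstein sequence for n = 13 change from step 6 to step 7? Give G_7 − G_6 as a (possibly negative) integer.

[0] 13 ≡ 2^(2 + 1) + 2^2 + 1 (base 2). Lift 3: 109. −1: 108.
[1] 108 ≡ 3^(3 + 1) + 3^3 (base 3). Lift 4: 1280. −1: 1279.
[2] 1279 ≡ 4^(4 + 1) + 3·4^3 + 3·4^2 + 3·4 + 3 (base 4). Lift 5: 16093. −1: 16092.
[3] 16092 ≡ 5^(5 + 1) + 3·5^3 + 3·5^2 + 3·5 + 2 (base 5). Lift 6: 280712. −1: 280711.
[4] 280711 ≡ 6^(6 + 1) + 3·6^3 + 3·6^2 + 3·6 + 1 (base 6). Lift 7: 5765999. −1: 5765998.
[5] 5765998 ≡ 7^(7 + 1) + 3·7^3 + 3·7^2 + 3·7 (base 7). Lift 8: 134219480. −1: 134219479.
[6] 134219479 ≡ 8^(8 + 1) + 3·8^3 + 3·8^2 + 2·8 + 7 (base 8). Lift 9: 3486786856. −1: 3486786855.

3352567376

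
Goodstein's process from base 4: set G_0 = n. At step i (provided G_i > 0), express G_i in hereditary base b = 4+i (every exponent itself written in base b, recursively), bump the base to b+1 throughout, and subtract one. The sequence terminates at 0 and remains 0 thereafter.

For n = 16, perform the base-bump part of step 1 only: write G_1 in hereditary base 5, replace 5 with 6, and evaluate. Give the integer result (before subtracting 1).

28

(0) 16|_4 = 4^2 ↦ 5^2|_5 = 25 ⇒ 24
(1) 24|_5 = 4·5 + 4 ↦ 4·6 + 4|_6 = 28 ⇒ 27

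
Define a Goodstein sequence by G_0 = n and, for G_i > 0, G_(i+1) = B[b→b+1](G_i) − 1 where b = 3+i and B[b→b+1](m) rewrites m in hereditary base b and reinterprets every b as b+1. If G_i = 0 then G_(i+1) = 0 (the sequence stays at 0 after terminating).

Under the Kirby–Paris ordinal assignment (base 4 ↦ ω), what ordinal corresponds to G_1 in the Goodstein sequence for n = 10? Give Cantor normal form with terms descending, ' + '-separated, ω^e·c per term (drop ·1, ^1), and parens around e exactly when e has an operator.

ω^2

G_0=10  [base 3] 3^2 + 1  →[3↦4]→  4^2 + 1 = 17  −1 ⇒ G_1=16
G_1=16  [base 4] 4^2  →[4↦5]→  5^2 = 25  −1 ⇒ G_2=24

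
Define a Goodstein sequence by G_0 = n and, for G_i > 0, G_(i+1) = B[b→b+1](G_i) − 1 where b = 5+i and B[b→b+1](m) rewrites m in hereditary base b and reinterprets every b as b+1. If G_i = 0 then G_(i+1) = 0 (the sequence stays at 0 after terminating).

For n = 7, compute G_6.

4

G_0=7  [base 5] 5 + 2  →[5↦6]→  6 + 2 = 8  −1 ⇒ G_1=7
G_1=7  [base 6] 6 + 1  →[6↦7]→  7 + 1 = 8  −1 ⇒ G_2=7
G_2=7  [base 7] 7  →[7↦8]→  8 = 8  −1 ⇒ G_3=7
G_3=7  [base 8] 7  →[8↦9]→  7 = 7  −1 ⇒ G_4=6
G_4=6  [base 9] 6  →[9↦10]→  6 = 6  −1 ⇒ G_5=5
G_5=5  [base 10] 5  →[10↦11]→  5 = 5  −1 ⇒ G_6=4
G_6=4  [base 11] 4  →[11↦12]→  4 = 4  −1 ⇒ G_7=3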